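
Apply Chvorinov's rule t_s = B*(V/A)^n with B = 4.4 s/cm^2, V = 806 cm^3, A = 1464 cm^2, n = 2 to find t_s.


Formula: t_s = B * (V/A)^n  (Chvorinov's rule, n=2)
Modulus M = V/A = 806/1464 = 0.550546 cm
M^2 = 0.550546^2 = 0.303101 cm^2
t_s = 4.4 * 0.303101 = 1.3336 s

Answer: 1.3336 s


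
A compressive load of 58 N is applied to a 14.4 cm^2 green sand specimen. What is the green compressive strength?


Formula: Compressive Strength = Force / Area
Strength = 58 N / 14.4 cm^2 = 4.0278 N/cm^2


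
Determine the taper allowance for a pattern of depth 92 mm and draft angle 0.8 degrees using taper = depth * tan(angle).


Formula: taper = depth * tan(draft_angle)
tan(0.8 deg) = 0.0139635
taper = 92 mm * 0.0139635 = 1.2846 mm


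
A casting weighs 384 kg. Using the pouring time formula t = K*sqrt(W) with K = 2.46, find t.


Formula: t = K * sqrt(W)
sqrt(W) = sqrt(384) = 19.59592
t = 2.46 * 19.59592 = 48.2060 s

48.2060 s


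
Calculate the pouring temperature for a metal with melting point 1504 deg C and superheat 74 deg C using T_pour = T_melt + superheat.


Formula: T_pour = T_melt + Superheat
T_pour = 1504 + 74 = 1578 deg C


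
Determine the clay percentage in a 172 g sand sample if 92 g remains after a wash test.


Formula: Clay% = (W_total - W_washed) / W_total * 100
Clay mass = 172 - 92 = 80 g
Clay% = 80 / 172 * 100 = 46.5116%


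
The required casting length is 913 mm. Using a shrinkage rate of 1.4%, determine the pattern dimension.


Formula: L_pattern = L_casting * (1 + shrinkage_rate/100)
Shrinkage factor = 1 + 1.4/100 = 1.014
L_pattern = 913 mm * 1.014 = 925.7820 mm

925.7820 mm


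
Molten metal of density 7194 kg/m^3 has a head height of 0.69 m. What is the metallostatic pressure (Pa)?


Formula: P = rho * g * h
rho * g = 7194 * 9.81 = 70573.14 N/m^3
P = 70573.14 * 0.69 = 48695.4666 Pa

Answer: 48695.4666 Pa


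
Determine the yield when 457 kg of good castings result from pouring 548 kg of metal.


Formula: Casting Yield = (W_good / W_total) * 100
Yield = (457 kg / 548 kg) * 100 = 83.3942%

Final answer: 83.3942%


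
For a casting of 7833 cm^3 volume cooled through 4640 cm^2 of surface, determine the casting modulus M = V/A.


Formula: Casting Modulus M = V / A
M = 7833 cm^3 / 4640 cm^2 = 1.6881 cm

1.6881 cm


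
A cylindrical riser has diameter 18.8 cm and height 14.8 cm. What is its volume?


Formula: V = pi * (D/2)^2 * H  (cylinder volume)
Radius = D/2 = 18.8/2 = 9.4 cm
V = pi * 9.4^2 * 14.8 = 4108.3487 cm^3

Answer: 4108.3487 cm^3


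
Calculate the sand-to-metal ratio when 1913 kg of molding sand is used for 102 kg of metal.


Formula: Sand-to-Metal Ratio = W_sand / W_metal
Ratio = 1913 kg / 102 kg = 18.7549


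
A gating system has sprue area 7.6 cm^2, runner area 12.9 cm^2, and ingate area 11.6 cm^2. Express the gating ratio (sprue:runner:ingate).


Sprue:Runner:Ingate = 1 : 12.9/7.6 : 11.6/7.6 = 1:1.70:1.53

Answer: 1:1.70:1.53


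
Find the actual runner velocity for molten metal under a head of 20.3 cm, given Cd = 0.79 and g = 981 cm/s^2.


Formula: v = Cd * sqrt(2 * g * h)  (Torricelli with discharge coefficient)
2*g*h = 2 * 981 * 20.3 = 39828.6 cm^2/s^2
sqrt(39828.6) = 199.57104 cm/s
v = 0.79 * 199.57104 = 157.6611 cm/s

157.6611 cm/s


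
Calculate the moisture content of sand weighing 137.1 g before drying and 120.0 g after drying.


Formula: MC = (W_wet - W_dry) / W_wet * 100
Water mass = 137.1 - 120.0 = 17.1 g
MC = 17.1 / 137.1 * 100 = 12.4726%

Answer: 12.4726%


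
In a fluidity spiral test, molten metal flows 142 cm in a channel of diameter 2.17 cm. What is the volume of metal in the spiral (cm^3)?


Formula: V = pi * (d/2)^2 * L  (cylinder volume)
Radius = 2.17/2 = 1.085 cm
V = pi * 1.085^2 * 142 = 525.1673 cm^3

Final answer: 525.1673 cm^3


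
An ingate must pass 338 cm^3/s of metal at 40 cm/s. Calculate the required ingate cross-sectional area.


Formula: A_ingate = Q / v  (continuity equation)
A = 338 cm^3/s / 40 cm/s = 8.4500 cm^2

Final answer: 8.4500 cm^2


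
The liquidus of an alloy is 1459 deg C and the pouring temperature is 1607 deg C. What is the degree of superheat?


Formula: Superheat = T_pour - T_melt
Superheat = 1607 - 1459 = 148 deg C

Final answer: 148 deg C


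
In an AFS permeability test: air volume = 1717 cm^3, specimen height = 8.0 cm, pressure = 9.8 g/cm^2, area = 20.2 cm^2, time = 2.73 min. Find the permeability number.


Formula: Permeability Number P = (V * H) / (p * A * t)
Numerator: V * H = 1717 * 8.0 = 13736.0
Denominator: p * A * t = 9.8 * 20.2 * 2.73 = 540.4308
P = 13736.0 / 540.4308 = 25.4168

25.4168


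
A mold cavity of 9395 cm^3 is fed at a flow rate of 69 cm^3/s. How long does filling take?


Formula: t_fill = V_mold / Q_flow
t = 9395 cm^3 / 69 cm^3/s = 136.1594 s


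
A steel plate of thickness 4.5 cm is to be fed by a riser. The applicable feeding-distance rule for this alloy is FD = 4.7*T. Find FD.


Formula: FD = 4.7 * T  (riser feeding-distance rule)
FD = 4.7 * 4.5 cm = 21.1500 cm

Answer: 21.1500 cm


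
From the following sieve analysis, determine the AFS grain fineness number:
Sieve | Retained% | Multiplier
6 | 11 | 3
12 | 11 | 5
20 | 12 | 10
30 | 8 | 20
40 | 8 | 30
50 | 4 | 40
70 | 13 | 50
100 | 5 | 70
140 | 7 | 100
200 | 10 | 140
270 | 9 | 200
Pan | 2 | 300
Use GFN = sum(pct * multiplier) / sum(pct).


Formula: GFN = sum(pct * multiplier) / sum(pct)
sum(pct * multiplier) = 6268
sum(pct) = 100
GFN = 6268 / 100 = 62.68

Answer: 62.68


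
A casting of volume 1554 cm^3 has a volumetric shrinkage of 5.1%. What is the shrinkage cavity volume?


Formula: V_shrink = V_casting * shrinkage_pct / 100
V_shrink = 1554 cm^3 * 5.1 / 100 = 79.2540 cm^3

Answer: 79.2540 cm^3


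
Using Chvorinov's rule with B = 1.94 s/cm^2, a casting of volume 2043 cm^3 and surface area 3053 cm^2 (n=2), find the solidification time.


Formula: t_s = B * (V/A)^n  (Chvorinov's rule, n=2)
Modulus M = V/A = 2043/3053 = 0.669178 cm
M^2 = 0.669178^2 = 0.447799 cm^2
t_s = 1.94 * 0.447799 = 0.8687 s


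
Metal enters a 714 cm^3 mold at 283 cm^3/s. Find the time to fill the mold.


Formula: t_fill = V_mold / Q_flow
t = 714 cm^3 / 283 cm^3/s = 2.5230 s

Final answer: 2.5230 s


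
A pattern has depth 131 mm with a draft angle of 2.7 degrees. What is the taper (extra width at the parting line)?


Formula: taper = depth * tan(draft_angle)
tan(2.7 deg) = 0.0471588
taper = 131 mm * 0.0471588 = 6.1778 mm


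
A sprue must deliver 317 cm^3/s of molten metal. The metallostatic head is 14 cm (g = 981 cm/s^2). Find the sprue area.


Formula: v = sqrt(2*g*h), A = Q/v
Velocity: v = sqrt(2 * 981 * 14) = sqrt(27468) = 165.7347 cm/s
Sprue area: A = Q / v = 317 / 165.7347 = 1.9127 cm^2

Final answer: 1.9127 cm^2


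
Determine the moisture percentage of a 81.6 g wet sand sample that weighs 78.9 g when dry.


Formula: MC = (W_wet - W_dry) / W_wet * 100
Water mass = 81.6 - 78.9 = 2.7 g
MC = 2.7 / 81.6 * 100 = 3.3088%

3.3088%


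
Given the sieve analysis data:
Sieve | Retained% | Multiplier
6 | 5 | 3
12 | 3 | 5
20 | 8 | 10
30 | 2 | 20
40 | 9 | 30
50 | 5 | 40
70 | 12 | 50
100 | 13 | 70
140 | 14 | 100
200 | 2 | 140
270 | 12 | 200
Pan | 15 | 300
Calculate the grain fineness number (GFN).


Formula: GFN = sum(pct * multiplier) / sum(pct)
sum(pct * multiplier) = 10710
sum(pct) = 100
GFN = 10710 / 100 = 107.10

Final answer: 107.10


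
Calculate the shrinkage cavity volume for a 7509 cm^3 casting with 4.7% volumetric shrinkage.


Formula: V_shrink = V_casting * shrinkage_pct / 100
V_shrink = 7509 cm^3 * 4.7 / 100 = 352.9230 cm^3


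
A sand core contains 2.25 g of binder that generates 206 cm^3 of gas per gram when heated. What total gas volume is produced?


Formula: V_gas = W_binder * gas_evolution_rate
V = 2.25 g * 206 cm^3/g = 463.5000 cm^3


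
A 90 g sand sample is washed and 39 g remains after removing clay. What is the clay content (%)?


Formula: Clay% = (W_total - W_washed) / W_total * 100
Clay mass = 90 - 39 = 51 g
Clay% = 51 / 90 * 100 = 56.6667%

Answer: 56.6667%


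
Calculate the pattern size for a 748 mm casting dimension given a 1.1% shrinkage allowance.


Formula: L_pattern = L_casting * (1 + shrinkage_rate/100)
Shrinkage factor = 1 + 1.1/100 = 1.011
L_pattern = 748 mm * 1.011 = 756.2280 mm


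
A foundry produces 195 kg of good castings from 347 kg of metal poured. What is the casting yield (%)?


Formula: Casting Yield = (W_good / W_total) * 100
Yield = (195 kg / 347 kg) * 100 = 56.1960%

56.1960%


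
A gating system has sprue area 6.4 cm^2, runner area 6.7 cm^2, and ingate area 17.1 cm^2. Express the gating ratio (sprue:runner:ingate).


Sprue:Runner:Ingate = 1 : 6.7/6.4 : 17.1/6.4 = 1:1.05:2.67

Answer: 1:1.05:2.67


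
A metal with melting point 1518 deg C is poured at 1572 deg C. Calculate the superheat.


Formula: Superheat = T_pour - T_melt
Superheat = 1572 - 1518 = 54 deg C

54 deg C


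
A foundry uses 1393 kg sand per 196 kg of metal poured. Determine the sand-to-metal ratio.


Formula: Sand-to-Metal Ratio = W_sand / W_metal
Ratio = 1393 kg / 196 kg = 7.1071


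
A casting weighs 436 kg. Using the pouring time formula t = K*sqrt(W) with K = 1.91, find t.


Formula: t = K * sqrt(W)
sqrt(W) = sqrt(436) = 20.88061
t = 1.91 * 20.88061 = 39.8820 s

Answer: 39.8820 s


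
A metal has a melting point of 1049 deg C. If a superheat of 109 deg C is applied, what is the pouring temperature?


Formula: T_pour = T_melt + Superheat
T_pour = 1049 + 109 = 1158 deg C


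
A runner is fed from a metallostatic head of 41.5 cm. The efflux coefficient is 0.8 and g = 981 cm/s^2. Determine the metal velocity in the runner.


Formula: v = Cd * sqrt(2 * g * h)  (Torricelli with discharge coefficient)
2*g*h = 2 * 981 * 41.5 = 81423.0 cm^2/s^2
sqrt(81423.0) = 285.34716 cm/s
v = 0.8 * 285.34716 = 228.2777 cm/s

Answer: 228.2777 cm/s


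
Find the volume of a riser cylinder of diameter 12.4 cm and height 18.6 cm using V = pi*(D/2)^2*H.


Formula: V = pi * (D/2)^2 * H  (cylinder volume)
Radius = D/2 = 12.4/2 = 6.2 cm
V = pi * 6.2^2 * 18.6 = 2246.1885 cm^3


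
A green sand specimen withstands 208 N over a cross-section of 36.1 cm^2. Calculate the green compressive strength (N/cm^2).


Formula: Compressive Strength = Force / Area
Strength = 208 N / 36.1 cm^2 = 5.7618 N/cm^2


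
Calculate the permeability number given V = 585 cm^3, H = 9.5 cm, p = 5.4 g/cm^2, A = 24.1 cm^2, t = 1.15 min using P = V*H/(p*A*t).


Formula: Permeability Number P = (V * H) / (p * A * t)
Numerator: V * H = 585 * 9.5 = 5557.5
Denominator: p * A * t = 5.4 * 24.1 * 1.15 = 149.661
P = 5557.5 / 149.661 = 37.1339

Answer: 37.1339


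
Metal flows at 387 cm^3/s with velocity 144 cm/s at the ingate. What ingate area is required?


Formula: A_ingate = Q / v  (continuity equation)
A = 387 cm^3/s / 144 cm/s = 2.6875 cm^2

Final answer: 2.6875 cm^2


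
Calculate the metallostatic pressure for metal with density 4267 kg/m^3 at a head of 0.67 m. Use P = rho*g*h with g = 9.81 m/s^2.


Formula: P = rho * g * h
rho * g = 4267 * 9.81 = 41859.27 N/m^3
P = 41859.27 * 0.67 = 28045.7109 Pa


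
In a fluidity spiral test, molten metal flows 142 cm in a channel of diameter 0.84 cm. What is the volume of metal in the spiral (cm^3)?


Formula: V = pi * (d/2)^2 * L  (cylinder volume)
Radius = 0.84/2 = 0.42 cm
V = pi * 0.42^2 * 142 = 78.6931 cm^3

Final answer: 78.6931 cm^3


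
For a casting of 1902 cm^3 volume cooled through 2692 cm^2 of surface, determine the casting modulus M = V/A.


Formula: Casting Modulus M = V / A
M = 1902 cm^3 / 2692 cm^2 = 0.7065 cm

0.7065 cm


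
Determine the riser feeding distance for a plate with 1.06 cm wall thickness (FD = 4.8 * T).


Formula: FD = 4.8 * T  (riser feeding-distance rule)
FD = 4.8 * 1.06 cm = 5.0880 cm

Answer: 5.0880 cm


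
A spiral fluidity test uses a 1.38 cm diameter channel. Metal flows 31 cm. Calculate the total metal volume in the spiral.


Formula: V = pi * (d/2)^2 * L  (cylinder volume)
Radius = 1.38/2 = 0.69 cm
V = pi * 0.69^2 * 31 = 46.3671 cm^3

Answer: 46.3671 cm^3


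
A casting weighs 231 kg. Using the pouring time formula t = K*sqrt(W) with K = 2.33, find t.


Formula: t = K * sqrt(W)
sqrt(W) = sqrt(231) = 15.19868
t = 2.33 * 15.19868 = 35.4129 s

Answer: 35.4129 s


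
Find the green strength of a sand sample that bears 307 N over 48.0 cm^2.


Formula: Compressive Strength = Force / Area
Strength = 307 N / 48.0 cm^2 = 6.3958 N/cm^2

Answer: 6.3958 N/cm^2


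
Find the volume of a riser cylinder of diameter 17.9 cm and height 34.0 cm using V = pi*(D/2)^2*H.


Formula: V = pi * (D/2)^2 * H  (cylinder volume)
Radius = D/2 = 17.9/2 = 8.95 cm
V = pi * 8.95^2 * 34.0 = 8556.0805 cm^3

Final answer: 8556.0805 cm^3


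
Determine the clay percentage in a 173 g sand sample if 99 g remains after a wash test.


Formula: Clay% = (W_total - W_washed) / W_total * 100
Clay mass = 173 - 99 = 74 g
Clay% = 74 / 173 * 100 = 42.7746%

Final answer: 42.7746%


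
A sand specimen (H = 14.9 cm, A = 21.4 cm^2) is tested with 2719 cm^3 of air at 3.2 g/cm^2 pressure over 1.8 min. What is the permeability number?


Formula: Permeability Number P = (V * H) / (p * A * t)
Numerator: V * H = 2719 * 14.9 = 40513.1
Denominator: p * A * t = 3.2 * 21.4 * 1.8 = 123.264
P = 40513.1 / 123.264 = 328.6694

328.6694


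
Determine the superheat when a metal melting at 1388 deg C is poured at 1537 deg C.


Formula: Superheat = T_pour - T_melt
Superheat = 1537 - 1388 = 149 deg C

Answer: 149 deg C


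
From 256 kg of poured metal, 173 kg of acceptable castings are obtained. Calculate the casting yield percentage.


Formula: Casting Yield = (W_good / W_total) * 100
Yield = (173 kg / 256 kg) * 100 = 67.5781%

Final answer: 67.5781%


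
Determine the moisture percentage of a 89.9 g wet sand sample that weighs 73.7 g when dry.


Formula: MC = (W_wet - W_dry) / W_wet * 100
Water mass = 89.9 - 73.7 = 16.2 g
MC = 16.2 / 89.9 * 100 = 18.0200%


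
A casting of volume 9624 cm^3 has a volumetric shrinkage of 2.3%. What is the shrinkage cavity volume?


Formula: V_shrink = V_casting * shrinkage_pct / 100
V_shrink = 9624 cm^3 * 2.3 / 100 = 221.3520 cm^3


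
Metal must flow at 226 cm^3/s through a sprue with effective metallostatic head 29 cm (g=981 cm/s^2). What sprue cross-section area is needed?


Formula: v = sqrt(2*g*h), A = Q/v
Velocity: v = sqrt(2 * 981 * 29) = sqrt(56898) = 238.5330 cm/s
Sprue area: A = Q / v = 226 / 238.5330 = 0.9475 cm^2

Answer: 0.9475 cm^2


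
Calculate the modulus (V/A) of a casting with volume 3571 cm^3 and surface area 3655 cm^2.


Formula: Casting Modulus M = V / A
M = 3571 cm^3 / 3655 cm^2 = 0.9770 cm

Answer: 0.9770 cm


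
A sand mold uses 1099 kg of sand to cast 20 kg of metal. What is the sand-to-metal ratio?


Formula: Sand-to-Metal Ratio = W_sand / W_metal
Ratio = 1099 kg / 20 kg = 54.9500


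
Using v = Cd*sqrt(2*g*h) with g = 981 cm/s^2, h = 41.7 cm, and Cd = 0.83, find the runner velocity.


Formula: v = Cd * sqrt(2 * g * h)  (Torricelli with discharge coefficient)
2*g*h = 2 * 981 * 41.7 = 81815.4 cm^2/s^2
sqrt(81815.4) = 286.03391 cm/s
v = 0.83 * 286.03391 = 237.4081 cm/s

Answer: 237.4081 cm/s


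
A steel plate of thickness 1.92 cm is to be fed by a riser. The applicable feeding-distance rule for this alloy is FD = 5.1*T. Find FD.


Formula: FD = 5.1 * T  (riser feeding-distance rule)
FD = 5.1 * 1.92 cm = 9.7920 cm

Final answer: 9.7920 cm


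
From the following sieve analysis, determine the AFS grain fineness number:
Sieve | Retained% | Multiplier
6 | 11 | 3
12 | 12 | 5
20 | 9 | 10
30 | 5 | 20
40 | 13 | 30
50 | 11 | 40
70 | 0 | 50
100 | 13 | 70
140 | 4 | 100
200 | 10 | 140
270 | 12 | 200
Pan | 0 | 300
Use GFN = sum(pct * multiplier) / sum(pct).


Formula: GFN = sum(pct * multiplier) / sum(pct)
sum(pct * multiplier) = 6223
sum(pct) = 100
GFN = 6223 / 100 = 62.23

62.23


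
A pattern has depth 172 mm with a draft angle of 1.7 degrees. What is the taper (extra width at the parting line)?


Formula: taper = depth * tan(draft_angle)
tan(1.7 deg) = 0.0296793
taper = 172 mm * 0.0296793 = 5.1048 mm

5.1048 mm


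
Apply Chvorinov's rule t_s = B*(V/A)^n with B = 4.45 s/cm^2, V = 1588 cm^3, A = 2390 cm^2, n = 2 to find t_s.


Formula: t_s = B * (V/A)^n  (Chvorinov's rule, n=2)
Modulus M = V/A = 1588/2390 = 0.664435 cm
M^2 = 0.664435^2 = 0.441474 cm^2
t_s = 4.45 * 0.441474 = 1.9646 s

Answer: 1.9646 s


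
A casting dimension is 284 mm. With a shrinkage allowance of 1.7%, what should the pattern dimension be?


Formula: L_pattern = L_casting * (1 + shrinkage_rate/100)
Shrinkage factor = 1 + 1.7/100 = 1.017
L_pattern = 284 mm * 1.017 = 288.8280 mm

Final answer: 288.8280 mm


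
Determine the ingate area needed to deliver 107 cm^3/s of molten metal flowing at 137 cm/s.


Formula: A_ingate = Q / v  (continuity equation)
A = 107 cm^3/s / 137 cm/s = 0.7810 cm^2

Answer: 0.7810 cm^2


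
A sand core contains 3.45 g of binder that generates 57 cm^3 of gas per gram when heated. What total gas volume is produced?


Formula: V_gas = W_binder * gas_evolution_rate
V = 3.45 g * 57 cm^3/g = 196.6500 cm^3

196.6500 cm^3


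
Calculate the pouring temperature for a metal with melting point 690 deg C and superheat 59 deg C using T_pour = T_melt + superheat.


Formula: T_pour = T_melt + Superheat
T_pour = 690 + 59 = 749 deg C

749 deg C


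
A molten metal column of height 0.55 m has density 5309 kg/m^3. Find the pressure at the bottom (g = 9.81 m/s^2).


Formula: P = rho * g * h
rho * g = 5309 * 9.81 = 52081.29 N/m^3
P = 52081.29 * 0.55 = 28644.7095 Pa

Answer: 28644.7095 Pa


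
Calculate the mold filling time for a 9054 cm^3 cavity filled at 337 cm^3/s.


Formula: t_fill = V_mold / Q_flow
t = 9054 cm^3 / 337 cm^3/s = 26.8665 s

26.8665 s


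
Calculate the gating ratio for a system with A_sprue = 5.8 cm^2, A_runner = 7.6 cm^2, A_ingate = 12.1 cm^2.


Sprue:Runner:Ingate = 1 : 7.6/5.8 : 12.1/5.8 = 1:1.31:2.09


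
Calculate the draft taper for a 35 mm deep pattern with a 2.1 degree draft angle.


Formula: taper = depth * tan(draft_angle)
tan(2.1 deg) = 0.0366683
taper = 35 mm * 0.0366683 = 1.2834 mm

Final answer: 1.2834 mm


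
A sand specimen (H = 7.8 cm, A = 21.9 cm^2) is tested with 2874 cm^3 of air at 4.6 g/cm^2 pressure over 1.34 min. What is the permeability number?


Formula: Permeability Number P = (V * H) / (p * A * t)
Numerator: V * H = 2874 * 7.8 = 22417.2
Denominator: p * A * t = 4.6 * 21.9 * 1.34 = 134.9916
P = 22417.2 / 134.9916 = 166.0637

166.0637


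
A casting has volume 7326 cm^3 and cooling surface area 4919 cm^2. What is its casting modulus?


Formula: Casting Modulus M = V / A
M = 7326 cm^3 / 4919 cm^2 = 1.4893 cm

Answer: 1.4893 cm


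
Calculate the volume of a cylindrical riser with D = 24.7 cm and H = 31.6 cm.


Formula: V = pi * (D/2)^2 * H  (cylinder volume)
Radius = D/2 = 24.7/2 = 12.35 cm
V = pi * 12.35^2 * 31.6 = 15141.5687 cm^3

Final answer: 15141.5687 cm^3


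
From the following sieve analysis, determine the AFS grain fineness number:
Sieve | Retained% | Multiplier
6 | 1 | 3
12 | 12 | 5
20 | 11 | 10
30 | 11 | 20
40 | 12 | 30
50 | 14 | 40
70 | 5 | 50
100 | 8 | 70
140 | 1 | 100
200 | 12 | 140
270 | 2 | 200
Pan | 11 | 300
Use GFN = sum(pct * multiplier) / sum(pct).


Formula: GFN = sum(pct * multiplier) / sum(pct)
sum(pct * multiplier) = 7603
sum(pct) = 100
GFN = 7603 / 100 = 76.03

Answer: 76.03


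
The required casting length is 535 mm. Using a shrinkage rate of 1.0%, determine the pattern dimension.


Formula: L_pattern = L_casting * (1 + shrinkage_rate/100)
Shrinkage factor = 1 + 1.0/100 = 1.01
L_pattern = 535 mm * 1.01 = 540.3500 mm

Final answer: 540.3500 mm


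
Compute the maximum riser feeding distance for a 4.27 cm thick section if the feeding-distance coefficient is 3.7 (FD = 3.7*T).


Formula: FD = 3.7 * T  (riser feeding-distance rule)
FD = 3.7 * 4.27 cm = 15.7990 cm

Answer: 15.7990 cm


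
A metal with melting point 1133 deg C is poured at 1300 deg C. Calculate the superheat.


Formula: Superheat = T_pour - T_melt
Superheat = 1300 - 1133 = 167 deg C

Final answer: 167 deg C


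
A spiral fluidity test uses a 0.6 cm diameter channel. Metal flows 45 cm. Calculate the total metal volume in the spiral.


Formula: V = pi * (d/2)^2 * L  (cylinder volume)
Radius = 0.6/2 = 0.3 cm
V = pi * 0.3^2 * 45 = 12.7235 cm^3

12.7235 cm^3


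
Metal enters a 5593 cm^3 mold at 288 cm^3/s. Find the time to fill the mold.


Formula: t_fill = V_mold / Q_flow
t = 5593 cm^3 / 288 cm^3/s = 19.4201 s

Final answer: 19.4201 s


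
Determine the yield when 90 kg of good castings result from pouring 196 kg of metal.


Formula: Casting Yield = (W_good / W_total) * 100
Yield = (90 kg / 196 kg) * 100 = 45.9184%

45.9184%


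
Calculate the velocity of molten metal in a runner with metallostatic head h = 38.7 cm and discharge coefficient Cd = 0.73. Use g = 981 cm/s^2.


Formula: v = Cd * sqrt(2 * g * h)  (Torricelli with discharge coefficient)
2*g*h = 2 * 981 * 38.7 = 75929.4 cm^2/s^2
sqrt(75929.4) = 275.55290 cm/s
v = 0.73 * 275.55290 = 201.1536 cm/s

Final answer: 201.1536 cm/s


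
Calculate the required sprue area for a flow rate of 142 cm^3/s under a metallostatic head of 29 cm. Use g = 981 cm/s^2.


Formula: v = sqrt(2*g*h), A = Q/v
Velocity: v = sqrt(2 * 981 * 29) = sqrt(56898) = 238.5330 cm/s
Sprue area: A = Q / v = 142 / 238.5330 = 0.5953 cm^2

0.5953 cm^2


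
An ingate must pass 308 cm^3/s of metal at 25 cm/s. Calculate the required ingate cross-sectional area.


Formula: A_ingate = Q / v  (continuity equation)
A = 308 cm^3/s / 25 cm/s = 12.3200 cm^2

Answer: 12.3200 cm^2


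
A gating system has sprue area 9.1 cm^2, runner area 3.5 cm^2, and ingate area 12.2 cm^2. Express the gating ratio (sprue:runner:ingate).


Sprue:Runner:Ingate = 1 : 3.5/9.1 : 12.2/9.1 = 1:0.38:1.34

1:0.38:1.34


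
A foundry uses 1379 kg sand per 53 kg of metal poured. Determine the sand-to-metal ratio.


Formula: Sand-to-Metal Ratio = W_sand / W_metal
Ratio = 1379 kg / 53 kg = 26.0189


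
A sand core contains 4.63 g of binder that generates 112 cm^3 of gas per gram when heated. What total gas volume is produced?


Formula: V_gas = W_binder * gas_evolution_rate
V = 4.63 g * 112 cm^3/g = 518.5600 cm^3

Answer: 518.5600 cm^3


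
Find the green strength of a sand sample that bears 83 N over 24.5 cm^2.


Formula: Compressive Strength = Force / Area
Strength = 83 N / 24.5 cm^2 = 3.3878 N/cm^2

Final answer: 3.3878 N/cm^2


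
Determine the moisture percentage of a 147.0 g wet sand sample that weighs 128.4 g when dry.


Formula: MC = (W_wet - W_dry) / W_wet * 100
Water mass = 147.0 - 128.4 = 18.6 g
MC = 18.6 / 147.0 * 100 = 12.6531%

12.6531%


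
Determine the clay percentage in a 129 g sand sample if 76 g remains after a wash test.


Formula: Clay% = (W_total - W_washed) / W_total * 100
Clay mass = 129 - 76 = 53 g
Clay% = 53 / 129 * 100 = 41.0853%

Final answer: 41.0853%


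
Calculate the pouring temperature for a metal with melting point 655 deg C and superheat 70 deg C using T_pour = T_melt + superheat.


Formula: T_pour = T_melt + Superheat
T_pour = 655 + 70 = 725 deg C

Final answer: 725 deg C


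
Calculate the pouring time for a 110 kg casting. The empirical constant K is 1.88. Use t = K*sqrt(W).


Formula: t = K * sqrt(W)
sqrt(W) = sqrt(110) = 10.48809
t = 1.88 * 10.48809 = 19.7176 s


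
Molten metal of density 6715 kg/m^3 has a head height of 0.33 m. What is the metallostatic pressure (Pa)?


Formula: P = rho * g * h
rho * g = 6715 * 9.81 = 65874.15 N/m^3
P = 65874.15 * 0.33 = 21738.4695 Pa

21738.4695 Pa


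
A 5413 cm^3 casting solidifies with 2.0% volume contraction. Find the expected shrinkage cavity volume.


Formula: V_shrink = V_casting * shrinkage_pct / 100
V_shrink = 5413 cm^3 * 2.0 / 100 = 108.2600 cm^3


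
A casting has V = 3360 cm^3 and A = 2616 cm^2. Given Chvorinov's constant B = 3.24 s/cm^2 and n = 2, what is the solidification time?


Formula: t_s = B * (V/A)^n  (Chvorinov's rule, n=2)
Modulus M = V/A = 3360/2616 = 1.284404 cm
M^2 = 1.284404^2 = 1.649694 cm^2
t_s = 3.24 * 1.649694 = 5.3450 s

5.3450 s


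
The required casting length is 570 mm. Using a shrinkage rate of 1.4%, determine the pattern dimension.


Formula: L_pattern = L_casting * (1 + shrinkage_rate/100)
Shrinkage factor = 1 + 1.4/100 = 1.014
L_pattern = 570 mm * 1.014 = 577.9800 mm

Answer: 577.9800 mm


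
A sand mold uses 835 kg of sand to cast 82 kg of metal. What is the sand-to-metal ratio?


Formula: Sand-to-Metal Ratio = W_sand / W_metal
Ratio = 835 kg / 82 kg = 10.1829

Answer: 10.1829


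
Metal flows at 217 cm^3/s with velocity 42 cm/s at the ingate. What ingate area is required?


Formula: A_ingate = Q / v  (continuity equation)
A = 217 cm^3/s / 42 cm/s = 5.1667 cm^2


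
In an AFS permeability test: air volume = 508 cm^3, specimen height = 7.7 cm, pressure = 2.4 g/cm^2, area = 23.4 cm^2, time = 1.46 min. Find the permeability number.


Formula: Permeability Number P = (V * H) / (p * A * t)
Numerator: V * H = 508 * 7.7 = 3911.6
Denominator: p * A * t = 2.4 * 23.4 * 1.46 = 81.9936
P = 3911.6 / 81.9936 = 47.7062

Answer: 47.7062


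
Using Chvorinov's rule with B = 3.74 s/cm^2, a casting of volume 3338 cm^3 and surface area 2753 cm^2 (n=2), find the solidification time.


Formula: t_s = B * (V/A)^n  (Chvorinov's rule, n=2)
Modulus M = V/A = 3338/2753 = 1.212495 cm
M^2 = 1.212495^2 = 1.470144 cm^2
t_s = 3.74 * 1.470144 = 5.4983 s

5.4983 s


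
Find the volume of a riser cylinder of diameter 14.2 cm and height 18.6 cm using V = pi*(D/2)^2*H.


Formula: V = pi * (D/2)^2 * H  (cylinder volume)
Radius = D/2 = 14.2/2 = 7.1 cm
V = pi * 7.1^2 * 18.6 = 2945.6390 cm^3


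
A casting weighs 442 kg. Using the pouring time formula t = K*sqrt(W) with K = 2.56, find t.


Formula: t = K * sqrt(W)
sqrt(W) = sqrt(442) = 21.02380
t = 2.56 * 21.02380 = 53.8209 s

Final answer: 53.8209 s


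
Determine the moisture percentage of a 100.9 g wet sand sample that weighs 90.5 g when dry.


Formula: MC = (W_wet - W_dry) / W_wet * 100
Water mass = 100.9 - 90.5 = 10.4 g
MC = 10.4 / 100.9 * 100 = 10.3072%

Final answer: 10.3072%


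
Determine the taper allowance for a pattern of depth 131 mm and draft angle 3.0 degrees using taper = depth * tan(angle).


Formula: taper = depth * tan(draft_angle)
tan(3.0 deg) = 0.0524078
taper = 131 mm * 0.0524078 = 6.8654 mm

6.8654 mm


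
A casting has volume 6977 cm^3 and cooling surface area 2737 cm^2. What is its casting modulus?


Formula: Casting Modulus M = V / A
M = 6977 cm^3 / 2737 cm^2 = 2.5491 cm

Answer: 2.5491 cm


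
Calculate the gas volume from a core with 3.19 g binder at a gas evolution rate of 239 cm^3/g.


Formula: V_gas = W_binder * gas_evolution_rate
V = 3.19 g * 239 cm^3/g = 762.4100 cm^3


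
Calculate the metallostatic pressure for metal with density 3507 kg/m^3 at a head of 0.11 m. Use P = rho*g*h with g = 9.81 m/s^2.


Formula: P = rho * g * h
rho * g = 3507 * 9.81 = 34403.67 N/m^3
P = 34403.67 * 0.11 = 3784.4037 Pa

Final answer: 3784.4037 Pa


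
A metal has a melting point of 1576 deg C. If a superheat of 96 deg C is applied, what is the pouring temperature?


Formula: T_pour = T_melt + Superheat
T_pour = 1576 + 96 = 1672 deg C


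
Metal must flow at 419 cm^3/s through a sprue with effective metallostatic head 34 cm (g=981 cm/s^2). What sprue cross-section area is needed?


Formula: v = sqrt(2*g*h), A = Q/v
Velocity: v = sqrt(2 * 981 * 34) = sqrt(66708) = 258.2789 cm/s
Sprue area: A = Q / v = 419 / 258.2789 = 1.6223 cm^2

Answer: 1.6223 cm^2


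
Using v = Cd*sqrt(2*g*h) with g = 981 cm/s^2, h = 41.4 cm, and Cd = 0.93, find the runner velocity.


Formula: v = Cd * sqrt(2 * g * h)  (Torricelli with discharge coefficient)
2*g*h = 2 * 981 * 41.4 = 81226.8 cm^2/s^2
sqrt(81226.8) = 285.00316 cm/s
v = 0.93 * 285.00316 = 265.0529 cm/s

265.0529 cm/s


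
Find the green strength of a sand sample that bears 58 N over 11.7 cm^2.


Formula: Compressive Strength = Force / Area
Strength = 58 N / 11.7 cm^2 = 4.9573 N/cm^2

4.9573 N/cm^2


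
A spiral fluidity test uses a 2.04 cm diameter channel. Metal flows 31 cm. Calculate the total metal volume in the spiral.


Formula: V = pi * (d/2)^2 * L  (cylinder volume)
Radius = 2.04/2 = 1.02 cm
V = pi * 1.02^2 * 31 = 101.3239 cm^3


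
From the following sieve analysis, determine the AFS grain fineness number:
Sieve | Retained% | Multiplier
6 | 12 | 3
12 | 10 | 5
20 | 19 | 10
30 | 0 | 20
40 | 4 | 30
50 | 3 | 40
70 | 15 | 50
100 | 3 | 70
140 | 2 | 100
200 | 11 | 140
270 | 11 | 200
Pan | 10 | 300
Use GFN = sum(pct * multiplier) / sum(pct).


Formula: GFN = sum(pct * multiplier) / sum(pct)
sum(pct * multiplier) = 8416
sum(pct) = 100
GFN = 8416 / 100 = 84.16

84.16


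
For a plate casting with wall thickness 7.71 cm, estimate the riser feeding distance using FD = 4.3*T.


Formula: FD = 4.3 * T  (riser feeding-distance rule)
FD = 4.3 * 7.71 cm = 33.1530 cm

Final answer: 33.1530 cm


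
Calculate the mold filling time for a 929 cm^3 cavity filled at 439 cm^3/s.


Formula: t_fill = V_mold / Q_flow
t = 929 cm^3 / 439 cm^3/s = 2.1162 s

Answer: 2.1162 s


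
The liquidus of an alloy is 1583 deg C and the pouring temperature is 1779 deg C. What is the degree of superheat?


Formula: Superheat = T_pour - T_melt
Superheat = 1779 - 1583 = 196 deg C


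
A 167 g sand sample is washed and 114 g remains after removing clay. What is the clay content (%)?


Formula: Clay% = (W_total - W_washed) / W_total * 100
Clay mass = 167 - 114 = 53 g
Clay% = 53 / 167 * 100 = 31.7365%

31.7365%


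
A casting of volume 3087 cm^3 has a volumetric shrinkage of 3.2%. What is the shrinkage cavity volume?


Formula: V_shrink = V_casting * shrinkage_pct / 100
V_shrink = 3087 cm^3 * 3.2 / 100 = 98.7840 cm^3

Answer: 98.7840 cm^3


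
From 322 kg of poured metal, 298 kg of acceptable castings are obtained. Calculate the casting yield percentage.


Formula: Casting Yield = (W_good / W_total) * 100
Yield = (298 kg / 322 kg) * 100 = 92.5466%

Final answer: 92.5466%


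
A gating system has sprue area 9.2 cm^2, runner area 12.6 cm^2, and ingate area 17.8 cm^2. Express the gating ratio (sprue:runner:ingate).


Sprue:Runner:Ingate = 1 : 12.6/9.2 : 17.8/9.2 = 1:1.37:1.93

Final answer: 1:1.37:1.93


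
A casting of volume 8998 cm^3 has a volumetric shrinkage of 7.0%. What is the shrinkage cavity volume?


Formula: V_shrink = V_casting * shrinkage_pct / 100
V_shrink = 8998 cm^3 * 7.0 / 100 = 629.8600 cm^3

Final answer: 629.8600 cm^3


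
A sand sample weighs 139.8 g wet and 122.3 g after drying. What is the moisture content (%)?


Formula: MC = (W_wet - W_dry) / W_wet * 100
Water mass = 139.8 - 122.3 = 17.5 g
MC = 17.5 / 139.8 * 100 = 12.5179%


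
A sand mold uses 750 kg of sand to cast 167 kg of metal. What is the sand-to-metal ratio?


Formula: Sand-to-Metal Ratio = W_sand / W_metal
Ratio = 750 kg / 167 kg = 4.4910


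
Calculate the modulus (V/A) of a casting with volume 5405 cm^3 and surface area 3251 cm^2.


Formula: Casting Modulus M = V / A
M = 5405 cm^3 / 3251 cm^2 = 1.6626 cm


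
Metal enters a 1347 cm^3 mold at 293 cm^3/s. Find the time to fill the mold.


Formula: t_fill = V_mold / Q_flow
t = 1347 cm^3 / 293 cm^3/s = 4.5973 s


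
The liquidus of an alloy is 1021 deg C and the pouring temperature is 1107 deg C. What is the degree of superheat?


Formula: Superheat = T_pour - T_melt
Superheat = 1107 - 1021 = 86 deg C


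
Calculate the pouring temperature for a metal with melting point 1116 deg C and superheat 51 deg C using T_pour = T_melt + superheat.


Formula: T_pour = T_melt + Superheat
T_pour = 1116 + 51 = 1167 deg C

1167 deg C


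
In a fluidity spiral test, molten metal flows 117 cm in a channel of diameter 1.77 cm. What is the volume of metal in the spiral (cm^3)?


Formula: V = pi * (d/2)^2 * L  (cylinder volume)
Radius = 1.77/2 = 0.885 cm
V = pi * 0.885^2 * 117 = 287.8871 cm^3

Final answer: 287.8871 cm^3


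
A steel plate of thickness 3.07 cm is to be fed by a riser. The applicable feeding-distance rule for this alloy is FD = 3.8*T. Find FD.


Formula: FD = 3.8 * T  (riser feeding-distance rule)
FD = 3.8 * 3.07 cm = 11.6660 cm

Final answer: 11.6660 cm


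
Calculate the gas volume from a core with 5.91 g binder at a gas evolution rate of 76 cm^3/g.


Formula: V_gas = W_binder * gas_evolution_rate
V = 5.91 g * 76 cm^3/g = 449.1600 cm^3

Answer: 449.1600 cm^3


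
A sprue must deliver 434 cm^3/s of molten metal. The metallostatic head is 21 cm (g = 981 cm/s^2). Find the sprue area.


Formula: v = sqrt(2*g*h), A = Q/v
Velocity: v = sqrt(2 * 981 * 21) = sqrt(41202) = 202.9828 cm/s
Sprue area: A = Q / v = 434 / 202.9828 = 2.1381 cm^2

Final answer: 2.1381 cm^2


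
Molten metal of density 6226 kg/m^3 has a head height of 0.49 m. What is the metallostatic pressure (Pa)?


Formula: P = rho * g * h
rho * g = 6226 * 9.81 = 61077.06 N/m^3
P = 61077.06 * 0.49 = 29927.7594 Pa

Answer: 29927.7594 Pa


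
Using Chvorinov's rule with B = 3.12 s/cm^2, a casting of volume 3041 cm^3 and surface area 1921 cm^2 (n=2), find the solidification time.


Formula: t_s = B * (V/A)^n  (Chvorinov's rule, n=2)
Modulus M = V/A = 3041/1921 = 1.583030 cm
M^2 = 1.583030^2 = 2.505984 cm^2
t_s = 3.12 * 2.505984 = 7.8187 s

Final answer: 7.8187 s


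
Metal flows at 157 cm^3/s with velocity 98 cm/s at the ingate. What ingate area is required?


Formula: A_ingate = Q / v  (continuity equation)
A = 157 cm^3/s / 98 cm/s = 1.6020 cm^2


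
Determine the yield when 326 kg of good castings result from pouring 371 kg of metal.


Formula: Casting Yield = (W_good / W_total) * 100
Yield = (326 kg / 371 kg) * 100 = 87.8706%

Final answer: 87.8706%


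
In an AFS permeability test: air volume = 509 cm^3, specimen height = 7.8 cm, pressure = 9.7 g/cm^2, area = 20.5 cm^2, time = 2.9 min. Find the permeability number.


Formula: Permeability Number P = (V * H) / (p * A * t)
Numerator: V * H = 509 * 7.8 = 3970.2
Denominator: p * A * t = 9.7 * 20.5 * 2.9 = 576.665
P = 3970.2 / 576.665 = 6.8848

Answer: 6.8848


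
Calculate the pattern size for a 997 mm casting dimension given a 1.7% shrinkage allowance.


Formula: L_pattern = L_casting * (1 + shrinkage_rate/100)
Shrinkage factor = 1 + 1.7/100 = 1.017
L_pattern = 997 mm * 1.017 = 1013.9490 mm


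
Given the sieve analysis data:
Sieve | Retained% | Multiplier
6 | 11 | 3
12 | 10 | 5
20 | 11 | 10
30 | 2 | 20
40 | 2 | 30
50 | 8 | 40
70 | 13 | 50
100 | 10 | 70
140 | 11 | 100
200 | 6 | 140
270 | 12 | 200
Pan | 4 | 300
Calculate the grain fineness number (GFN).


Formula: GFN = sum(pct * multiplier) / sum(pct)
sum(pct * multiplier) = 7503
sum(pct) = 100
GFN = 7503 / 100 = 75.03


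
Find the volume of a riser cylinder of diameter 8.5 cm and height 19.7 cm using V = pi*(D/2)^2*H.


Formula: V = pi * (D/2)^2 * H  (cylinder volume)
Radius = D/2 = 8.5/2 = 4.25 cm
V = pi * 4.25^2 * 19.7 = 1117.8768 cm^3


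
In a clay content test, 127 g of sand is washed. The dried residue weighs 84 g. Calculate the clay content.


Formula: Clay% = (W_total - W_washed) / W_total * 100
Clay mass = 127 - 84 = 43 g
Clay% = 43 / 127 * 100 = 33.8583%

Final answer: 33.8583%


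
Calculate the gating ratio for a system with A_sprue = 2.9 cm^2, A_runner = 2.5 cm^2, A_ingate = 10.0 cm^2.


Sprue:Runner:Ingate = 1 : 2.5/2.9 : 10.0/2.9 = 1:0.86:3.45

Final answer: 1:0.86:3.45


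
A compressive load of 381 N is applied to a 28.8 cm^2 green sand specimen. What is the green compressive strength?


Formula: Compressive Strength = Force / Area
Strength = 381 N / 28.8 cm^2 = 13.2292 N/cm^2

Answer: 13.2292 N/cm^2


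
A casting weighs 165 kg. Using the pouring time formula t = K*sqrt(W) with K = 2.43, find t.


Formula: t = K * sqrt(W)
sqrt(W) = sqrt(165) = 12.84523
t = 2.43 * 12.84523 = 31.2139 s


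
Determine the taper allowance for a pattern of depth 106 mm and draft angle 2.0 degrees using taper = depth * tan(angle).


Formula: taper = depth * tan(draft_angle)
tan(2.0 deg) = 0.0349208
taper = 106 mm * 0.0349208 = 3.7016 mm

Final answer: 3.7016 mm


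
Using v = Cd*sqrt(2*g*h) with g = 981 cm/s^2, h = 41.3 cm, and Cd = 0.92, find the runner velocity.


Formula: v = Cd * sqrt(2 * g * h)  (Torricelli with discharge coefficient)
2*g*h = 2 * 981 * 41.3 = 81030.6 cm^2/s^2
sqrt(81030.6) = 284.65874 cm/s
v = 0.92 * 284.65874 = 261.8860 cm/s

261.8860 cm/s


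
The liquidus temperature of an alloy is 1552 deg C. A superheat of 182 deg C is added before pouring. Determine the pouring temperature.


Formula: T_pour = T_melt + Superheat
T_pour = 1552 + 182 = 1734 deg C

Answer: 1734 deg C


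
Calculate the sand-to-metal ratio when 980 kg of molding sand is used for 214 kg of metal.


Formula: Sand-to-Metal Ratio = W_sand / W_metal
Ratio = 980 kg / 214 kg = 4.5794

4.5794


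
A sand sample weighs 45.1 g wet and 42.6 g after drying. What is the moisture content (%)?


Formula: MC = (W_wet - W_dry) / W_wet * 100
Water mass = 45.1 - 42.6 = 2.5 g
MC = 2.5 / 45.1 * 100 = 5.5432%

5.5432%


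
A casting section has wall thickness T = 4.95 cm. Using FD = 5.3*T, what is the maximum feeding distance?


Formula: FD = 5.3 * T  (riser feeding-distance rule)
FD = 5.3 * 4.95 cm = 26.2350 cm


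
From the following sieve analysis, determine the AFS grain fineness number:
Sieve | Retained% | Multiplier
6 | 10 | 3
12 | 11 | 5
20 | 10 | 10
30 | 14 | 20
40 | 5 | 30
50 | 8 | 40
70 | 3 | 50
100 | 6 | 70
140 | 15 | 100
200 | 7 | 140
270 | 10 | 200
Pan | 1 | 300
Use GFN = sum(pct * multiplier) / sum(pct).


Formula: GFN = sum(pct * multiplier) / sum(pct)
sum(pct * multiplier) = 6285
sum(pct) = 100
GFN = 6285 / 100 = 62.85

Final answer: 62.85


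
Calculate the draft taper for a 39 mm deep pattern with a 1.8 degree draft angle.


Formula: taper = depth * tan(draft_angle)
tan(1.8 deg) = 0.0314263
taper = 39 mm * 0.0314263 = 1.2256 mm


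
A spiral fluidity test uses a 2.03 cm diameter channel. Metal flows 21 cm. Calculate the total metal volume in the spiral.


Formula: V = pi * (d/2)^2 * L  (cylinder volume)
Radius = 2.03/2 = 1.015 cm
V = pi * 1.015^2 * 21 = 67.9675 cm^3

Answer: 67.9675 cm^3


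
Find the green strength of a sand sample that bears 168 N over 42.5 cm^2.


Formula: Compressive Strength = Force / Area
Strength = 168 N / 42.5 cm^2 = 3.9529 N/cm^2

Answer: 3.9529 N/cm^2


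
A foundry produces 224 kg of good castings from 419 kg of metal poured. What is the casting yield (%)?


Formula: Casting Yield = (W_good / W_total) * 100
Yield = (224 kg / 419 kg) * 100 = 53.4606%

53.4606%


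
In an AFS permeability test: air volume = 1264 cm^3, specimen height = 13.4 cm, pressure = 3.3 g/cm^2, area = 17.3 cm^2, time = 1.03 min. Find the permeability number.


Formula: Permeability Number P = (V * H) / (p * A * t)
Numerator: V * H = 1264 * 13.4 = 16937.6
Denominator: p * A * t = 3.3 * 17.3 * 1.03 = 58.8027
P = 16937.6 / 58.8027 = 288.0412

Final answer: 288.0412


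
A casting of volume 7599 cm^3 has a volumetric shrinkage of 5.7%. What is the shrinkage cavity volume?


Formula: V_shrink = V_casting * shrinkage_pct / 100
V_shrink = 7599 cm^3 * 5.7 / 100 = 433.1430 cm^3


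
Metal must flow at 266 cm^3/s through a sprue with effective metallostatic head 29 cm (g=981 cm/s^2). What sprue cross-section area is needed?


Formula: v = sqrt(2*g*h), A = Q/v
Velocity: v = sqrt(2 * 981 * 29) = sqrt(56898) = 238.5330 cm/s
Sprue area: A = Q / v = 266 / 238.5330 = 1.1151 cm^2
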